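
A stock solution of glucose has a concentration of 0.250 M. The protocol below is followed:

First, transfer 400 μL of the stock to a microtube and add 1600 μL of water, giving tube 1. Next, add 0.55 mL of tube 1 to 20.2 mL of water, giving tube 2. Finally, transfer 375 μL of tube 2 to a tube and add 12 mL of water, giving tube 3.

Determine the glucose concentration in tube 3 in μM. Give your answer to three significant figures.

Step 1: 400 μL + 1600 μL = 2000 μL total → factor 2000/400 = 5
Step 2: 0.55 mL + 20.2 mL = 20.75 mL total → factor 20.75/0.55 = 37.727
Step 3: 375 μL + 12 mL = 12375 μL total → factor 12375/375 = 33
Overall dilution factor = 5 × 37.727 × 33 = 6225
Final = 0.250 M / 6225 = 4.016 × 10^-5 M = 40.2 μM

40.2 μM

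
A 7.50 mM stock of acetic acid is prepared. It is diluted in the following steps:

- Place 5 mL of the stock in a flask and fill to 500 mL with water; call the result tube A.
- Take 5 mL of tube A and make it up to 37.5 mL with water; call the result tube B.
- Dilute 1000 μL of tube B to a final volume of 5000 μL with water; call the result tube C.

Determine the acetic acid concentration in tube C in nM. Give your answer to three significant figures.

2.00 × 10^3 nM

Step 1: 5 mL brought to 500 mL → factor 500/5 = 100
Step 2: 5 mL brought to 37.5 mL → factor 37.5/5 = 7.5
Step 3: 1000 μL brought to 5000 μL → factor 5000/1000 = 5
Overall dilution factor = 100 × 7.5 × 5 = 3750
Final = 7.50 mM / 3750 = 0.002000 mM = 2.00 × 10^3 nM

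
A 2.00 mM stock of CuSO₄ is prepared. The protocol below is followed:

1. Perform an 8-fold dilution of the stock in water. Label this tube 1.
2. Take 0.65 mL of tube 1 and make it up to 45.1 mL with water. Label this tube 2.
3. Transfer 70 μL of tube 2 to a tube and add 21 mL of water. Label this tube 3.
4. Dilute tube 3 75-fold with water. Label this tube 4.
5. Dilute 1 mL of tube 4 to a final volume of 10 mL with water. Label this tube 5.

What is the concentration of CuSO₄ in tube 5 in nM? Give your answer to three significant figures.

0.0160 nM

Step 1: 8-fold → factor 8
Step 2: 0.65 mL brought to 45.1 mL → factor 45.1/0.65 = 69.385
Step 3: 70 μL + 21 mL = 21070 μL total → factor 21070/70 = 301
Step 4: 75-fold → factor 75
Step 5: 1 mL brought to 10 mL → factor 10/1 = 10
Overall dilution factor = 8 × 69.385 × 301 × 75 × 10 = 1.2531 × 10^8
Final = 2.00 mM / 1.2531 × 10^8 = 1.596 × 10^-8 mM = 0.0160 nM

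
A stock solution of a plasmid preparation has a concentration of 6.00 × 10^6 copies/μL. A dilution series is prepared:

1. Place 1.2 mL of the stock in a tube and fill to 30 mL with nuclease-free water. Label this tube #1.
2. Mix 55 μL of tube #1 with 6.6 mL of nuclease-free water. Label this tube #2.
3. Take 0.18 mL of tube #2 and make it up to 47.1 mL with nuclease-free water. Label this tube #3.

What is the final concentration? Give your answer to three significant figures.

7.58 copies/μL

Step 1: 1.2 mL brought to 30 mL → factor 30/1.2 = 25
Step 2: 55 μL + 6.6 mL = 6655 μL total → factor 6655/55 = 121
Step 3: 0.18 mL brought to 47.1 mL → factor 47.1/0.18 = 261.67
Overall dilution factor = 25 × 121 × 261.67 = 7.9154 × 10^5
Final = 6.00 × 10^6 copies/μL / 7.9154 × 10^5 = 7.58 copies/μL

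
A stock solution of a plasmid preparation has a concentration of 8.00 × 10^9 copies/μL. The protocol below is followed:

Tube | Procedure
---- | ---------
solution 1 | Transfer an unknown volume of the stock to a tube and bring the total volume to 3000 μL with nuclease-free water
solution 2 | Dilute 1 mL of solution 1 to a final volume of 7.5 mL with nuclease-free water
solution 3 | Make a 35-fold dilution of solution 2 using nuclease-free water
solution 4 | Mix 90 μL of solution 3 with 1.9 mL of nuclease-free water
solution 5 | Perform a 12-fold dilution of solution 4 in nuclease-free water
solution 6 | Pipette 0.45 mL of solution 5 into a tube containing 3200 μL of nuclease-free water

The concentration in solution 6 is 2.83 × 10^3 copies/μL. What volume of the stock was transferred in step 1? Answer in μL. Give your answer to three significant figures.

600 μL

Step 1: v brought to 3000 μL → factor = 3000 μL/v
Step 2: 1 mL brought to 7.5 mL → factor 7.5/1 = 7.5
Step 3: 35-fold → factor 35
Step 4: 90 μL + 1.9 mL = 1990 μL total → factor 1990/90 = 22.111
Step 5: 12-fold → factor 12
Step 6: 0.45 mL + 3200 μL = 3.65 mL total → factor 3.65/0.45 = 8.1111
Product of known-step factors = 5.6494 × 10^5
Overall factor = 8.00 × 10^9 copies/μL / (2.83 × 10^3 copies/μL) = 2.8269 × 10^6
Step-1 factor = 2.8269 × 10^6 / 5.6494 × 10^5 = 5.0038
v = 3000 μL / 5.0038 = 600 μL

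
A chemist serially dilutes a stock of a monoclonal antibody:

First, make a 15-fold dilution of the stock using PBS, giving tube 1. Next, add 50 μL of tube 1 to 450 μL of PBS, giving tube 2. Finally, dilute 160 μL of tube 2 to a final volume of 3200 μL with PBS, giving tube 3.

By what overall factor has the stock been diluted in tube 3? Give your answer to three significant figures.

Step 1: 15-fold → factor 15
Step 2: 50 μL + 450 μL = 500 μL total → factor 500/50 = 10
Step 3: 160 μL brought to 3200 μL → factor 3200/160 = 20
Overall dilution factor = 15 × 10 × 20 = 3000

3.00 × 10^3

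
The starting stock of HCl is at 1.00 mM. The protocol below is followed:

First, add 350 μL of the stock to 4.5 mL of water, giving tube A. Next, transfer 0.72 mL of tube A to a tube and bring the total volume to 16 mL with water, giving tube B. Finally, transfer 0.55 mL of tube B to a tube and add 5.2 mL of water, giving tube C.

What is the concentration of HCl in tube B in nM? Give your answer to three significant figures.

3.25 × 10^3 nM

Step 1: 350 μL + 4.5 mL = 4850 μL total → factor 4850/350 = 13.857
Step 2: 0.72 mL brought to 16 mL → factor 16/0.72 = 22.222
Dilution factor through tube B = 13.857 × 22.222 = 307.94
[tube B] = 1.00 mM / 307.94 = 0.003247 mM = 3.25 × 10^3 nM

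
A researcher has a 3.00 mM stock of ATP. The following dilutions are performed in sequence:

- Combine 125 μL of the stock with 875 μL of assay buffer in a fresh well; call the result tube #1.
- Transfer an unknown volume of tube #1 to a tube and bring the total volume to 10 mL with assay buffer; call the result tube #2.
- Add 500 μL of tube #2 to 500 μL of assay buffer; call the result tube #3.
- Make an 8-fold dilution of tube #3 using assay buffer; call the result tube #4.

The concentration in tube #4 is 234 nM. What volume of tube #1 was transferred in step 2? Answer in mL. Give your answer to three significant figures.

0.0998 mL

Step 1: 125 μL + 875 μL = 1000 μL total → factor 1000/125 = 8
Step 2: v brought to 10 mL → factor = 10 mL/v
Step 3: 500 μL + 500 μL = 1000 μL total → factor 1000/500 = 2
Step 4: 8-fold → factor 8
Product of known-step factors = 128
Overall factor = 3.00 mM / (234 nM) = 12821
Step-2 factor = 12821 / 128 = 100.16
v = 10 mL / 100.16 = 0.0998 mL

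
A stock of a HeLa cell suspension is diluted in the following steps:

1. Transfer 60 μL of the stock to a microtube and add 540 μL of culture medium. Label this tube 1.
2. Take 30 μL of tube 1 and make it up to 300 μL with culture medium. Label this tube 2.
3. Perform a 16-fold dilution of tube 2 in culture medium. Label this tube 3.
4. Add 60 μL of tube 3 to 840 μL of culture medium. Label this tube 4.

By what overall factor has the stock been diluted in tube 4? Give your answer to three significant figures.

Step 1: 60 μL + 540 μL = 600 μL total → factor 600/60 = 10
Step 2: 30 μL brought to 300 μL → factor 300/30 = 10
Step 3: 16-fold → factor 16
Step 4: 60 μL + 840 μL = 900 μL total → factor 900/60 = 15
Overall dilution factor = 10 × 10 × 16 × 15 = 24000

2.40 × 10^4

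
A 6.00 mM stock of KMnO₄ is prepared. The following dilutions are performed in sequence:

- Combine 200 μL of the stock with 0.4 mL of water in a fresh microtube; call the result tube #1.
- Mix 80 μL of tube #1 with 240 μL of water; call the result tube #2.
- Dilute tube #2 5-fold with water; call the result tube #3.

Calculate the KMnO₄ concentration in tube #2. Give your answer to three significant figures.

Step 1: 200 μL + 0.4 mL = 600 μL total → factor 600/200 = 3
Step 2: 80 μL + 240 μL = 320 μL total → factor 320/80 = 4
Dilution factor through tube #2 = 3 × 4 = 12
[tube #2] = 6.00 mM / 12 = 0.500 mM

0.500 mM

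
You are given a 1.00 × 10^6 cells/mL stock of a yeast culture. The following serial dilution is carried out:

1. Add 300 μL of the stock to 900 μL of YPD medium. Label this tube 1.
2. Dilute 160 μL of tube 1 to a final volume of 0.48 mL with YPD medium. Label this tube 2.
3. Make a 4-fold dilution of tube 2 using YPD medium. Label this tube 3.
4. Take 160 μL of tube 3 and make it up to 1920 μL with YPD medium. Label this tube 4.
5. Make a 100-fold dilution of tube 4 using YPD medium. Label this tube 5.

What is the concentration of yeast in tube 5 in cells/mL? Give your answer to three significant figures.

17.4 cells/mL

Step 1: 300 μL + 900 μL = 1200 μL total → factor 1200/300 = 4
Step 2: 160 μL brought to 0.48 mL → factor 480/160 = 3
Step 3: 4-fold → factor 4
Step 4: 160 μL brought to 1920 μL → factor 1920/160 = 12
Step 5: 100-fold → factor 100
Overall dilution factor = 4 × 3 × 4 × 12 × 100 = 57600
Final = 1.00 × 10^6 cells/mL / 57600 = 17.4 cells/mL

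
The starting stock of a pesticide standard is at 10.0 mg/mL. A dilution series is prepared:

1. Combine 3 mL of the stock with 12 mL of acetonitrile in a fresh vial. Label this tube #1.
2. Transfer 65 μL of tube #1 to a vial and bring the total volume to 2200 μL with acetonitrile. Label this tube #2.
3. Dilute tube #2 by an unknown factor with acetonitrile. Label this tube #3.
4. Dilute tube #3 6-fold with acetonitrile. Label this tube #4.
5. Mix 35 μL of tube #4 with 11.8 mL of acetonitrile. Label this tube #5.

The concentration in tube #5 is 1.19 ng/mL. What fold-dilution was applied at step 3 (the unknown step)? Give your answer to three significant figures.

Step 1: 3 mL + 12 mL = 15 mL total → factor 15/3 = 5
Step 2: 65 μL brought to 2200 μL → factor 2200/65 = 33.846
Step 3: unknown factor x
Step 4: 6-fold → factor 6
Step 5: 35 μL + 11.8 mL = 11835 μL total → factor 11835/35 = 338.14
Product of known-step factors = 3.4335 × 10^5
Overall factor = 10.0 mg/mL / (1.19 ng/mL) = 8.4034 × 10^6
x = 8.4034 × 10^6 / 3.4335 × 10^5 = 24.5

24.5-fold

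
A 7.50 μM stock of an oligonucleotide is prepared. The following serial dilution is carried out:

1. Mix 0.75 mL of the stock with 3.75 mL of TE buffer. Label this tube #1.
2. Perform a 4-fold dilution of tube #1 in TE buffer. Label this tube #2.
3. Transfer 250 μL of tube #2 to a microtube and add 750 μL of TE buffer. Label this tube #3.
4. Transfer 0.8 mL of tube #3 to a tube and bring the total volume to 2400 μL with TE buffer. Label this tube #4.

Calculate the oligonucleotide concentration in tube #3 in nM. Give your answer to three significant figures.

78.1 nM

Step 1: 0.75 mL + 3.75 mL = 4.5 mL total → factor 4.5/0.75 = 6
Step 2: 4-fold → factor 4
Step 3: 250 μL + 750 μL = 1000 μL total → factor 1000/250 = 4
Dilution factor through tube #3 = 6 × 4 × 4 = 96
[tube #3] = 7.50 μM / 96 = 0.07812 μM = 78.1 nM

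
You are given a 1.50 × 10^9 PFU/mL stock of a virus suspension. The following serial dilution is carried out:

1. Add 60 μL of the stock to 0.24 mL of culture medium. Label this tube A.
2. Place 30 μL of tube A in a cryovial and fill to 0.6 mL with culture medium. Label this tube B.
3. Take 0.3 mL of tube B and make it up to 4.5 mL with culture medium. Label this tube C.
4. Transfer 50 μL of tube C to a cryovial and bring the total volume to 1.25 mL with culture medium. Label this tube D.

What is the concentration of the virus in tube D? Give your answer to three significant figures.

4.00 × 10^4 PFU/mL

Step 1: 60 μL + 0.24 mL = 300 μL total → factor 300/60 = 5
Step 2: 30 μL brought to 0.6 mL → factor 600/30 = 20
Step 3: 0.3 mL brought to 4.5 mL → factor 4.5/0.3 = 15
Step 4: 50 μL brought to 1.25 mL → factor 1250/50 = 25
Overall dilution factor = 5 × 20 × 15 × 25 = 37500
Final = 1.50 × 10^9 PFU/mL / 37500 = 4.00 × 10^4 PFU/mL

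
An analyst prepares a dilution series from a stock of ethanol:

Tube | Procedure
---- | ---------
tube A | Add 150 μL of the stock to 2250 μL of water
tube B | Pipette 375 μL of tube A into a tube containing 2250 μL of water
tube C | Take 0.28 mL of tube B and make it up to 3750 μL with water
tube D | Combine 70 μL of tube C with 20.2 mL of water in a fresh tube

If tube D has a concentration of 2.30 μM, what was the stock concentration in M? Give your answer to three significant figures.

0.999 M

Step 1: 150 μL + 2250 μL = 2400 μL total → factor 2400/150 = 16
Step 2: 375 μL + 2250 μL = 2625 μL total → factor 2625/375 = 7
Step 3: 0.28 mL brought to 3750 μL → factor 3.75/0.28 = 13.393
Step 4: 70 μL + 20.2 mL = 20270 μL total → factor 20270/70 = 289.57
Overall dilution factor = 16 × 7 × 13.393 × 289.57 = 4.3436 × 10^5
Stock = 2.30 μM × 4.3436 × 10^5 = 9.990 × 10^5 μM = 0.999 M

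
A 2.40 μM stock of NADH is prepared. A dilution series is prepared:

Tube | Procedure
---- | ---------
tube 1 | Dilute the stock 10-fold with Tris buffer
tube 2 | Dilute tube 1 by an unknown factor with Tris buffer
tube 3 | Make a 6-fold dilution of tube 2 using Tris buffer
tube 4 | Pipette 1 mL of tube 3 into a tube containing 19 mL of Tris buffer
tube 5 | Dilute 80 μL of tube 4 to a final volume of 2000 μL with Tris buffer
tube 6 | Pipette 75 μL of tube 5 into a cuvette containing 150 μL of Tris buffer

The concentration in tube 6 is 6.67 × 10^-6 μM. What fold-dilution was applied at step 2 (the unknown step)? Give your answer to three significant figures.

Step 1: 10-fold → factor 10
Step 2: unknown factor x
Step 3: 6-fold → factor 6
Step 4: 1 mL + 19 mL = 20 mL total → factor 20/1 = 20
Step 5: 80 μL brought to 2000 μL → factor 2000/80 = 25
Step 6: 75 μL + 150 μL = 225 μL total → factor 225/75 = 3
Product of known-step factors = 90000
Overall factor = 2.40 μM / (6.67 × 10^-6 μM) = 3.5982 × 10^5
x = 3.5982 × 10^5 / 90000 = 4.00

4.00-fold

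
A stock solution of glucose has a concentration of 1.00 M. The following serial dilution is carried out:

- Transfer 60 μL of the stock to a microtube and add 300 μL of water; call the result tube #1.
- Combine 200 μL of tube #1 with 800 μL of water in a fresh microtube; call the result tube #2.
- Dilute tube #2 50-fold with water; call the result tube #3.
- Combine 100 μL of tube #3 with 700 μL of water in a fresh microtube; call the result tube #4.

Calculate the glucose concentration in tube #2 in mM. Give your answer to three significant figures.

Step 1: 60 μL + 300 μL = 360 μL total → factor 360/60 = 6
Step 2: 200 μL + 800 μL = 1000 μL total → factor 1000/200 = 5
Dilution factor through tube #2 = 6 × 5 = 30
[tube #2] = 1.00 M / 30 = 0.03333 M = 33.3 mM

33.3 mM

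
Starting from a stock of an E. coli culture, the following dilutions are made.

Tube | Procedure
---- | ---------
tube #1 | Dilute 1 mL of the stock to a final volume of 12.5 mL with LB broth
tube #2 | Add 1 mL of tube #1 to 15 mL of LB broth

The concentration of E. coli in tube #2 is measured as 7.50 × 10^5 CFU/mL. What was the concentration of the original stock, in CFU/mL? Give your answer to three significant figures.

Step 1: 1 mL brought to 12.5 mL → factor 12.5/1 = 12.5
Step 2: 1 mL + 15 mL = 16 mL total → factor 16/1 = 16
Overall dilution factor = 12.5 × 16 = 200
Stock = 7.50 × 10^5 CFU/mL × 200 = 1.50 × 10^8 CFU/mL

1.50 × 10^8 CFU/mL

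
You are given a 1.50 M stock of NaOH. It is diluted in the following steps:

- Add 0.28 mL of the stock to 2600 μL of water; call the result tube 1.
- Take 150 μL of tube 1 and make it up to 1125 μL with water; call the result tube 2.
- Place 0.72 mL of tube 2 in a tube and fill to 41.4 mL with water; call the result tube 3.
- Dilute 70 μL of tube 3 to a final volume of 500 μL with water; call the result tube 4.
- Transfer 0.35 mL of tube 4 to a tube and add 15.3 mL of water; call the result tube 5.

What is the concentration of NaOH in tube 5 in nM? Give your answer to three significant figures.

Step 1: 0.28 mL + 2600 μL = 2.88 mL total → factor 2.88/0.28 = 10.286
Step 2: 150 μL brought to 1125 μL → factor 1125/150 = 7.5
Step 3: 0.72 mL brought to 41.4 mL → factor 41.4/0.72 = 57.5
Step 4: 70 μL brought to 500 μL → factor 500/70 = 7.1429
Step 5: 0.35 mL + 15.3 mL = 15.65 mL total → factor 15.65/0.35 = 44.714
Overall dilution factor = 10.286 × 7.5 × 57.5 × 7.1429 × 44.714 = 1.4167 × 10^6
Final = 1.50 M / 1.4167 × 10^6 = 1.059 × 10^-6 M = 1.06 × 10^3 nM

1.06 × 10^3 nM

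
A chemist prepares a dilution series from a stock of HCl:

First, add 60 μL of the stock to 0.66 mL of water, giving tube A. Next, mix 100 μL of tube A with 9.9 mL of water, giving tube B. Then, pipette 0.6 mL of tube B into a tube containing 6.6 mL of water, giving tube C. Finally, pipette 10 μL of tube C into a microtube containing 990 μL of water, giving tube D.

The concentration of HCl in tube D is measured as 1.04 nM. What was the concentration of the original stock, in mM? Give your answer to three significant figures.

Step 1: 60 μL + 0.66 mL = 720 μL total → factor 720/60 = 12
Step 2: 100 μL + 9.9 mL = 10000 μL total → factor 10000/100 = 100
Step 3: 0.6 mL + 6.6 mL = 7.2 mL total → factor 7.2/0.6 = 12
Step 4: 10 μL + 990 μL = 1000 μL total → factor 1000/10 = 100
Overall dilution factor = 12 × 100 × 12 × 100 = 1.44 × 10^6
Stock = 1.04 nM × 1.44 × 10^6 = 1.498 × 10^6 nM = 1.50 mM

1.50 mM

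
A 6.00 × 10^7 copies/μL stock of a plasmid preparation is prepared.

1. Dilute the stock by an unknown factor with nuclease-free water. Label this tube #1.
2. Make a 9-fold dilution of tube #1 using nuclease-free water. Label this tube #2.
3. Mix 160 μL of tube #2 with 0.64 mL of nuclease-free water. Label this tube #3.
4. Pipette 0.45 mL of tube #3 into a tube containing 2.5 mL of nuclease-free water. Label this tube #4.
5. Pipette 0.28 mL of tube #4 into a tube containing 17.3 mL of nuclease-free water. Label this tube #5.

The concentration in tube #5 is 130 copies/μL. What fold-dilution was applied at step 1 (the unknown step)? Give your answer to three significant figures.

24.9-fold

Step 1: unknown factor x
Step 2: 9-fold → factor 9
Step 3: 160 μL + 0.64 mL = 800 μL total → factor 800/160 = 5
Step 4: 0.45 mL + 2.5 mL = 2.95 mL total → factor 2.95/0.45 = 6.5556
Step 5: 0.28 mL + 17.3 mL = 17.58 mL total → factor 17.58/0.28 = 62.786
Product of known-step factors = 18522
Overall factor = 6.00 × 10^7 copies/μL / (130 copies/μL) = 4.6154 × 10^5
x = 4.6154 × 10^5 / 18522 = 24.9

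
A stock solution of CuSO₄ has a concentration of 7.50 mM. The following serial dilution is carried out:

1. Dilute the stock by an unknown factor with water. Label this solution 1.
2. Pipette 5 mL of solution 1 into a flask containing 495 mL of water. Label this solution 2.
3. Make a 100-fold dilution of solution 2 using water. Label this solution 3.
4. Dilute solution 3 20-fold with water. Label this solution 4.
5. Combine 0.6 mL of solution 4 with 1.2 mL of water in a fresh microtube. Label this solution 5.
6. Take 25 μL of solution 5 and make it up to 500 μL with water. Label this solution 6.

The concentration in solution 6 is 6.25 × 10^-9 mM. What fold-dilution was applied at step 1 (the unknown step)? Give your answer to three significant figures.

100-fold

Step 1: unknown factor x
Step 2: 5 mL + 495 mL = 500 mL total → factor 500/5 = 100
Step 3: 100-fold → factor 100
Step 4: 20-fold → factor 20
Step 5: 0.6 mL + 1.2 mL = 1.8 mL total → factor 1.8/0.6 = 3
Step 6: 25 μL brought to 500 μL → factor 500/25 = 20
Product of known-step factors = 1.2 × 10^7
Overall factor = 7.50 mM / (6.25 × 10^-9 mM) = 1.2 × 10^9
x = 1.2 × 10^9 / 1.2 × 10^7 = 100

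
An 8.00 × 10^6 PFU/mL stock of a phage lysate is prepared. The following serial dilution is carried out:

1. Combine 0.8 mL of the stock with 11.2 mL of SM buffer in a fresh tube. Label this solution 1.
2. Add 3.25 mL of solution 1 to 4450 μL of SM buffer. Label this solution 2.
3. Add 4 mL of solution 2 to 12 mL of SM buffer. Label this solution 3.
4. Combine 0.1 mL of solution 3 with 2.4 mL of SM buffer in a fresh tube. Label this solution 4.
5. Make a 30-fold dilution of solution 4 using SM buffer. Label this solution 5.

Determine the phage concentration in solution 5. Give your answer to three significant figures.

Step 1: 0.8 mL + 11.2 mL = 12 mL total → factor 12/0.8 = 15
Step 2: 3.25 mL + 4450 μL = 7.7 mL total → factor 7.7/3.25 = 2.3692
Step 3: 4 mL + 12 mL = 16 mL total → factor 16/4 = 4
Step 4: 0.1 mL + 2.4 mL = 2.5 mL total → factor 2.5/0.1 = 25
Step 5: 30-fold → factor 30
Overall dilution factor = 15 × 2.3692 × 4 × 25 × 30 = 1.0662 × 10^5
Final = 8.00 × 10^6 PFU/mL / 1.0662 × 10^5 = 75.0 PFU/mL

75.0 PFU/mL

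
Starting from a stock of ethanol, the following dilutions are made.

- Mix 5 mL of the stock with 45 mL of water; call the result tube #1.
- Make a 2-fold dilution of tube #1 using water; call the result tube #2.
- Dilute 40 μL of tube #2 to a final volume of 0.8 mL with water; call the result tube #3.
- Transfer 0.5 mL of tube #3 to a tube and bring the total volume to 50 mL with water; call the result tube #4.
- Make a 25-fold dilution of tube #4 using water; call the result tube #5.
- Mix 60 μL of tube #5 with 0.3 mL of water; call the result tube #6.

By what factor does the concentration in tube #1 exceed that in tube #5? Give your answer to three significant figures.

Step 1: 5 mL + 45 mL = 50 mL total → factor 50/5 = 10
Step 2: 2-fold → factor 2
Step 3: 40 μL brought to 0.8 mL → factor 800/40 = 20
Step 4: 0.5 mL brought to 50 mL → factor 50/0.5 = 100
Step 5: 25-fold → factor 25
Dilution factor to tube #1 = 10; to tube #5 = 1 × 10^6
[tube #1]/[tube #5] = (factor to tube #5)/(factor to tube #1) = 1 × 10^6/10 = 1.00 × 10^5

1.00 × 10^5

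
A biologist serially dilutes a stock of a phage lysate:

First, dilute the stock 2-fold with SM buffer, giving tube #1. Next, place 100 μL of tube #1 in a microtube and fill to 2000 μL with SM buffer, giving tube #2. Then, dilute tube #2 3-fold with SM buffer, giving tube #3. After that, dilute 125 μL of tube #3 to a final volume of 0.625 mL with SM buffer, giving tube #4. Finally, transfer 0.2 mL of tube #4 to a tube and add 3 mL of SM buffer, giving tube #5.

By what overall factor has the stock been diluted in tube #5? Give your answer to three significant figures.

Step 1: 2-fold → factor 2
Step 2: 100 μL brought to 2000 μL → factor 2000/100 = 20
Step 3: 3-fold → factor 3
Step 4: 125 μL brought to 0.625 mL → factor 625/125 = 5
Step 5: 0.2 mL + 3 mL = 3.2 mL total → factor 3.2/0.2 = 16
Overall dilution factor = 2 × 20 × 3 × 5 × 16 = 9600

9.60 × 10^3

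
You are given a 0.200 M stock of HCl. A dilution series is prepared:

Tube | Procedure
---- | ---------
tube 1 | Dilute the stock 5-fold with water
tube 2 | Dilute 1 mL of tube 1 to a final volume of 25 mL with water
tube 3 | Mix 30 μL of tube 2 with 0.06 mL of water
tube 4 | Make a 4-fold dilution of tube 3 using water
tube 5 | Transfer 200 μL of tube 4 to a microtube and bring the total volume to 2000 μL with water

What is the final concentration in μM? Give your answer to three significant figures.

Step 1: 5-fold → factor 5
Step 2: 1 mL brought to 25 mL → factor 25/1 = 25
Step 3: 30 μL + 0.06 mL = 90 μL total → factor 90/30 = 3
Step 4: 4-fold → factor 4
Step 5: 200 μL brought to 2000 μL → factor 2000/200 = 10
Overall dilution factor = 5 × 25 × 3 × 4 × 10 = 15000
Final = 0.200 M / 15000 = 1.333 × 10^-5 M = 13.3 μM

13.3 μM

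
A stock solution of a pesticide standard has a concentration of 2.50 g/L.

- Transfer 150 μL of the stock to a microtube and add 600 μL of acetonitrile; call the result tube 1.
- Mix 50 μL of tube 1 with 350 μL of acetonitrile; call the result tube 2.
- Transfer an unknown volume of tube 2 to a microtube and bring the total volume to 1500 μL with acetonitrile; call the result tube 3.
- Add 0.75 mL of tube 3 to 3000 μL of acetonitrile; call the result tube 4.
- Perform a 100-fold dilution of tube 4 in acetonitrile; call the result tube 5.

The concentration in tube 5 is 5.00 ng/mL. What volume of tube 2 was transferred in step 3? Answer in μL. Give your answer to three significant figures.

60.0 μL

Step 1: 150 μL + 600 μL = 750 μL total → factor 750/150 = 5
Step 2: 50 μL + 350 μL = 400 μL total → factor 400/50 = 8
Step 3: v brought to 1500 μL → factor = 1500 μL/v
Step 4: 0.75 mL + 3000 μL = 3.75 mL total → factor 3.75/0.75 = 5
Step 5: 100-fold → factor 100
Product of known-step factors = 20000
Overall factor = 2.50 g/L / (5.00 ng/mL) = 5 × 10^5
Step-3 factor = 5 × 10^5 / 20000 = 25
v = 1500 μL / 25 = 60.0 μL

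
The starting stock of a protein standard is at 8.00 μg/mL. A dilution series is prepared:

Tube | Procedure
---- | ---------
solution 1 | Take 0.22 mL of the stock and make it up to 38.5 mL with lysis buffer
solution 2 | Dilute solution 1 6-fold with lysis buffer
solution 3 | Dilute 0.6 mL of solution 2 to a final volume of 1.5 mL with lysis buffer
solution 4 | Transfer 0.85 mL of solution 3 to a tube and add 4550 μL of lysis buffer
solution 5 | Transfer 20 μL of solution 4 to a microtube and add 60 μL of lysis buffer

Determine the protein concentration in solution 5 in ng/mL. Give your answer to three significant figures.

0.120 ng/mL

Step 1: 0.22 mL brought to 38.5 mL → factor 38.5/0.22 = 175
Step 2: 6-fold → factor 6
Step 3: 0.6 mL brought to 1.5 mL → factor 1.5/0.6 = 2.5
Step 4: 0.85 mL + 4550 μL = 5.4 mL total → factor 5.4/0.85 = 6.3529
Step 5: 20 μL + 60 μL = 80 μL total → factor 80/20 = 4
Overall dilution factor = 175 × 6 × 2.5 × 6.3529 × 4 = 66706
Final = 8.00 μg/mL / 66706 = 0.0001199 μg/mL = 0.120 ng/mL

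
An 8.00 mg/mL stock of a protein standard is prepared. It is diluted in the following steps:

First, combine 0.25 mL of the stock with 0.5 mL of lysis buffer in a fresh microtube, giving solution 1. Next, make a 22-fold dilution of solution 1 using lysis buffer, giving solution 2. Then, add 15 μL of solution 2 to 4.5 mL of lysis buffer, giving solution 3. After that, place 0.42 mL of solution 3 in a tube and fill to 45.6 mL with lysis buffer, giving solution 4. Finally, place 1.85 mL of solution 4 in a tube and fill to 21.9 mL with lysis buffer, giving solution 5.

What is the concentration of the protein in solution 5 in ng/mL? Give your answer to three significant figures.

Step 1: 0.25 mL + 0.5 mL = 0.75 mL total → factor 0.75/0.25 = 3
Step 2: 22-fold → factor 22
Step 3: 15 μL + 4.5 mL = 4515 μL total → factor 4515/15 = 301
Step 4: 0.42 mL brought to 45.6 mL → factor 45.6/0.42 = 108.57
Step 5: 1.85 mL brought to 21.9 mL → factor 21.9/1.85 = 11.838
Overall dilution factor = 3 × 22 × 301 × 108.57 × 11.838 = 2.5533 × 10^7
Final = 8.00 mg/mL / 2.5533 × 10^7 = 3.133 × 10^-7 mg/mL = 0.313 ng/mL

0.313 ng/mL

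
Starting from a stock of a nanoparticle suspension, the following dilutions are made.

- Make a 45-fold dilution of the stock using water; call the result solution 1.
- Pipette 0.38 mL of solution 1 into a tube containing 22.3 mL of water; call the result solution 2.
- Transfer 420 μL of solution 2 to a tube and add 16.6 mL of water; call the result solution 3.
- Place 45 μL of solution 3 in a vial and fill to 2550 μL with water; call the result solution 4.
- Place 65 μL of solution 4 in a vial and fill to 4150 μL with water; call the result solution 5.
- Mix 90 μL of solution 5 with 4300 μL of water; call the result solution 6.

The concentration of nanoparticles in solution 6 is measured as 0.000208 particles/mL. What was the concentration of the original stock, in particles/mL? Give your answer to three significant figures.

Step 1: 45-fold → factor 45
Step 2: 0.38 mL + 22.3 mL = 22.68 mL total → factor 22.68/0.38 = 59.684
Step 3: 420 μL + 16.6 mL = 17020 μL total → factor 17020/420 = 40.524
Step 4: 45 μL brought to 2550 μL → factor 2550/45 = 56.667
Step 5: 65 μL brought to 4150 μL → factor 4150/65 = 63.846
Step 6: 90 μL + 4300 μL = 4390 μL total → factor 4390/90 = 48.778
Overall dilution factor = 45 × 59.684 × 40.524 × 56.667 × 63.846 × 48.778 = 1.9207 × 10^10
Stock = 0.000208 particles/mL × 1.9207 × 10^10 = 4.00 × 10^6 particles/mL

4.00 × 10^6 particles/mL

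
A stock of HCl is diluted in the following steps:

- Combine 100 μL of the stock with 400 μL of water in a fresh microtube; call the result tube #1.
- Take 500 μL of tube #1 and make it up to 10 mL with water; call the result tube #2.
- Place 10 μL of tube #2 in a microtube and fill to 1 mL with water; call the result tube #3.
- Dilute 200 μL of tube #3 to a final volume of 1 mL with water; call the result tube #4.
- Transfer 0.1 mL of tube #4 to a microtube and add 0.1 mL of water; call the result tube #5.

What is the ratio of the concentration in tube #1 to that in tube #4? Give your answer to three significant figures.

Step 1: 100 μL + 400 μL = 500 μL total → factor 500/100 = 5
Step 2: 500 μL brought to 10 mL → factor 10000/500 = 20
Step 3: 10 μL brought to 1 mL → factor 1000/10 = 100
Step 4: 200 μL brought to 1 mL → factor 1000/200 = 5
Dilution factor to tube #1 = 5; to tube #4 = 50000
[tube #1]/[tube #4] = (factor to tube #4)/(factor to tube #1) = 50000/5 = 1.00 × 10^4

1.00 × 10^4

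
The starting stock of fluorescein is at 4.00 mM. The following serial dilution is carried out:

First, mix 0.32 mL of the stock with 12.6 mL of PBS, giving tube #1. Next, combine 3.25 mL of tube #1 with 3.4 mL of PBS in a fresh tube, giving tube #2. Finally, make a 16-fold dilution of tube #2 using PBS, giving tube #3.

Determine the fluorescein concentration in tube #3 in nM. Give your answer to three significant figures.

3.03 × 10^3 nM

Step 1: 0.32 mL + 12.6 mL = 12.92 mL total → factor 12.92/0.32 = 40.375
Step 2: 3.25 mL + 3.4 mL = 6.65 mL total → factor 6.65/3.25 = 2.0462
Step 3: 16-fold → factor 16
Overall dilution factor = 40.375 × 2.0462 × 16 = 1321.8
Final = 4.00 mM / 1321.8 = 0.003026 mM = 3.03 × 10^3 nM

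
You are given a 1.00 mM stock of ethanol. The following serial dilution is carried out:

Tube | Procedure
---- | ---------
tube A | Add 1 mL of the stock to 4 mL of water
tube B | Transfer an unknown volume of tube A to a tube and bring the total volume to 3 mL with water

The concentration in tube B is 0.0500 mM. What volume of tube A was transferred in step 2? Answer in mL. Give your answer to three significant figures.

Step 1: 1 mL + 4 mL = 5 mL total → factor 5/1 = 5
Step 2: v brought to 3 mL → factor = 3 mL/v
Product of known-step factors = 5
Overall factor = 1.00 mM / (0.0500 mM) = 20
Step-2 factor = 20 / 5 = 4
v = 3 mL / 4 = 0.750 mL

0.750 mL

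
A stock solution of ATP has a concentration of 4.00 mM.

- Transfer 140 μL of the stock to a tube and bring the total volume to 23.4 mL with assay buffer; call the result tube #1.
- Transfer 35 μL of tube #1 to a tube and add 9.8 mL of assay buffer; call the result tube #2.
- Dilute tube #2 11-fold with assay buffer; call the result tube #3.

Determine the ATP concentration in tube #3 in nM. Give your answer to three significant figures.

7.74 nM

Step 1: 140 μL brought to 23.4 mL → factor 23400/140 = 167.14
Step 2: 35 μL + 9.8 mL = 9835 μL total → factor 9835/35 = 281
Step 3: 11-fold → factor 11
Overall dilution factor = 167.14 × 281 × 11 = 5.1664 × 10^5
Final = 4.00 mM / 5.1664 × 10^5 = 7.742 × 10^-6 mM = 7.74 nM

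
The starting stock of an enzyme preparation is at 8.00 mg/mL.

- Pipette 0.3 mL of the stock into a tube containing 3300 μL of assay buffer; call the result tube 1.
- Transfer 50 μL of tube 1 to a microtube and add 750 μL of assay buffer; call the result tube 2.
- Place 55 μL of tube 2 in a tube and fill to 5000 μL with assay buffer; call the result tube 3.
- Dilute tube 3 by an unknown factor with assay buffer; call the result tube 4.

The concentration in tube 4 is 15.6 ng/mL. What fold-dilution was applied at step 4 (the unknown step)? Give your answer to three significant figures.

29.4-fold

Step 1: 0.3 mL + 3300 μL = 3.6 mL total → factor 3.6/0.3 = 12
Step 2: 50 μL + 750 μL = 800 μL total → factor 800/50 = 16
Step 3: 55 μL brought to 5000 μL → factor 5000/55 = 90.909
Step 4: unknown factor x
Product of known-step factors = 17455
Overall factor = 8.00 mg/mL / (15.6 ng/mL) = 5.1282 × 10^5
x = 5.1282 × 10^5 / 17455 = 29.4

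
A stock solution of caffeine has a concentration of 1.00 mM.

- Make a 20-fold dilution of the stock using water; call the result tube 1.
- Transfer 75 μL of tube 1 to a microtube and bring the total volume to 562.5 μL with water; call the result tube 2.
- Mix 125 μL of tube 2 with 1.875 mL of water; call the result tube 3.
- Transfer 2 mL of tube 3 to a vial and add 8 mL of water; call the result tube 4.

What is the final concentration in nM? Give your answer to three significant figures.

83.3 nM

Step 1: 20-fold → factor 20
Step 2: 75 μL brought to 562.5 μL → factor 562.5/75 = 7.5
Step 3: 125 μL + 1.875 mL = 2000 μL total → factor 2000/125 = 16
Step 4: 2 mL + 8 mL = 10 mL total → factor 10/2 = 5
Overall dilution factor = 20 × 7.5 × 16 × 5 = 12000
Final = 1.00 mM / 12000 = 8.333 × 10^-5 mM = 83.3 nM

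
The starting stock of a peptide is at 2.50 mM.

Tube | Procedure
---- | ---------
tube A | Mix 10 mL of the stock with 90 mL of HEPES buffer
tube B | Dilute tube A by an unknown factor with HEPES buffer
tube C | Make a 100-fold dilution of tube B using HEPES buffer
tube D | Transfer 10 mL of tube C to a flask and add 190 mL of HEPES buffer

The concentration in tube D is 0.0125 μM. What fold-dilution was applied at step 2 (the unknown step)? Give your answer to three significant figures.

Step 1: 10 mL + 90 mL = 100 mL total → factor 100/10 = 10
Step 2: unknown factor x
Step 3: 100-fold → factor 100
Step 4: 10 mL + 190 mL = 200 mL total → factor 200/10 = 20
Product of known-step factors = 20000
Overall factor = 2.50 mM / (0.0125 μM) = 2 × 10^5
x = 2 × 10^5 / 20000 = 10.0

10.0-fold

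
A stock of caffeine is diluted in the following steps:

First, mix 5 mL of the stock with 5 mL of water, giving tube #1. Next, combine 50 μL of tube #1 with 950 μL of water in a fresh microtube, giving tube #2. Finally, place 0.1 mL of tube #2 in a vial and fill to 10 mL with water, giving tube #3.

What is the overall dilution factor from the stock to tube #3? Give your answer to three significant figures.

Step 1: 5 mL + 5 mL = 10 mL total → factor 10/5 = 2
Step 2: 50 μL + 950 μL = 1000 μL total → factor 1000/50 = 20
Step 3: 0.1 mL brought to 10 mL → factor 10/0.1 = 100
Overall dilution factor = 2 × 20 × 100 = 4000

4.00 × 10^3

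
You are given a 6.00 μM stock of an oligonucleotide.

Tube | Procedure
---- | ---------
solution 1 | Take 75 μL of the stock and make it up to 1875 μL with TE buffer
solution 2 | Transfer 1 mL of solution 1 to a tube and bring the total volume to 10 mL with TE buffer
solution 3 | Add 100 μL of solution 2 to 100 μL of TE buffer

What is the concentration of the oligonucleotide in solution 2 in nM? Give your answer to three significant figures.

24.0 nM

Step 1: 75 μL brought to 1875 μL → factor 1875/75 = 25
Step 2: 1 mL brought to 10 mL → factor 10/1 = 10
Dilution factor through solution 2 = 25 × 10 = 250
[solution 2] = 6.00 μM / 250 = 0.02400 μM = 24.0 nM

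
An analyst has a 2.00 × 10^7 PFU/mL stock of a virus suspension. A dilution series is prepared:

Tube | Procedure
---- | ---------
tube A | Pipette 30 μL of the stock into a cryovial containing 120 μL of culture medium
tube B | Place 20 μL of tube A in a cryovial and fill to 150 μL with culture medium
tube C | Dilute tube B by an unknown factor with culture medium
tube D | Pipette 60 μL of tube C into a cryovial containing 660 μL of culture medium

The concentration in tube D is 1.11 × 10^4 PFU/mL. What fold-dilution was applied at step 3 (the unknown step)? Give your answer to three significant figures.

4.00-fold

Step 1: 30 μL + 120 μL = 150 μL total → factor 150/30 = 5
Step 2: 20 μL brought to 150 μL → factor 150/20 = 7.5
Step 3: unknown factor x
Step 4: 60 μL + 660 μL = 720 μL total → factor 720/60 = 12
Product of known-step factors = 450
Overall factor = 2.00 × 10^7 PFU/mL / (1.11 × 10^4 PFU/mL) = 1801.8
x = 1801.8 / 450 = 4.00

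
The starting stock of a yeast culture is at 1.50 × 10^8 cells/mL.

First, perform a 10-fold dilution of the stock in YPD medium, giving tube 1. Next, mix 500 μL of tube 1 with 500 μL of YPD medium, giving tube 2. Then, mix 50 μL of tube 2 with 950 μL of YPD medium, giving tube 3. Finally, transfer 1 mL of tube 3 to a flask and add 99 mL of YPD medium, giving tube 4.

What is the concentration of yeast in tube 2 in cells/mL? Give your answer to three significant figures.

Step 1: 10-fold → factor 10
Step 2: 500 μL + 500 μL = 1000 μL total → factor 1000/500 = 2
Dilution factor through tube 2 = 10 × 2 = 20
[tube 2] = 1.50 × 10^8 cells/mL / 20 = 7.50 × 10^6 cells/mL

7.50 × 10^6 cells/mL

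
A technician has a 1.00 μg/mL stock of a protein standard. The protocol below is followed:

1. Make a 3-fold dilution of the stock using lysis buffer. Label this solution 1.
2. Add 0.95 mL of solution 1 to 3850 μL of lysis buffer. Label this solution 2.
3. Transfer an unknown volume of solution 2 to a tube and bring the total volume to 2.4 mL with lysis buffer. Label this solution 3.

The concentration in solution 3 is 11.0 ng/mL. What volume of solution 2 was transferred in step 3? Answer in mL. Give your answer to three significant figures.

0.400 mL

Step 1: 3-fold → factor 3
Step 2: 0.95 mL + 3850 μL = 4.8 mL total → factor 4.8/0.95 = 5.0526
Step 3: v brought to 2.4 mL → factor = 2.4 mL/v
Product of known-step factors = 15.158
Overall factor = 1.00 μg/mL / (11.0 ng/mL) = 90.909
Step-3 factor = 90.909 / 15.158 = 5.9975
v = 2.4 mL / 5.9975 = 0.400 mL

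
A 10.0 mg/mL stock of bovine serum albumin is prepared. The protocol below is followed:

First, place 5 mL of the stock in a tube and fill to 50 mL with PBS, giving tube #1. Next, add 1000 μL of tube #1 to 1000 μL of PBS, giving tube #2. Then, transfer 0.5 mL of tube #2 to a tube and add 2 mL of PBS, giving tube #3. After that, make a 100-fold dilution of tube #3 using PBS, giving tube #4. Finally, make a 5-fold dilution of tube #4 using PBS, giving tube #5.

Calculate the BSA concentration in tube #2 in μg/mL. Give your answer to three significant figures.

500 μg/mL

Step 1: 5 mL brought to 50 mL → factor 50/5 = 10
Step 2: 1000 μL + 1000 μL = 2000 μL total → factor 2000/1000 = 2
Dilution factor through tube #2 = 10 × 2 = 20
[tube #2] = 10.0 mg/mL / 20 = 0.5000 mg/mL = 500 μg/mL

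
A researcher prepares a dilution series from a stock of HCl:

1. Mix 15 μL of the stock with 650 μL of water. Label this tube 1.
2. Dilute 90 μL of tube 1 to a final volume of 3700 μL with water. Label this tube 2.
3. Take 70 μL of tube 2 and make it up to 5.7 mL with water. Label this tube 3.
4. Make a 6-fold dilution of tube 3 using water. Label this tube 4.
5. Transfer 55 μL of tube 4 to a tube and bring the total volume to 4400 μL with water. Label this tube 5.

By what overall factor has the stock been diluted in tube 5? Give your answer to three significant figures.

Step 1: 15 μL + 650 μL = 665 μL total → factor 665/15 = 44.333
Step 2: 90 μL brought to 3700 μL → factor 3700/90 = 41.111
Step 3: 70 μL brought to 5.7 mL → factor 5700/70 = 81.429
Step 4: 6-fold → factor 6
Step 5: 55 μL brought to 4400 μL → factor 4400/55 = 80
Overall dilution factor = 44.333 × 41.111 × 81.429 × 6 × 80 = 7.1237 × 10^7

7.12 × 10^7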